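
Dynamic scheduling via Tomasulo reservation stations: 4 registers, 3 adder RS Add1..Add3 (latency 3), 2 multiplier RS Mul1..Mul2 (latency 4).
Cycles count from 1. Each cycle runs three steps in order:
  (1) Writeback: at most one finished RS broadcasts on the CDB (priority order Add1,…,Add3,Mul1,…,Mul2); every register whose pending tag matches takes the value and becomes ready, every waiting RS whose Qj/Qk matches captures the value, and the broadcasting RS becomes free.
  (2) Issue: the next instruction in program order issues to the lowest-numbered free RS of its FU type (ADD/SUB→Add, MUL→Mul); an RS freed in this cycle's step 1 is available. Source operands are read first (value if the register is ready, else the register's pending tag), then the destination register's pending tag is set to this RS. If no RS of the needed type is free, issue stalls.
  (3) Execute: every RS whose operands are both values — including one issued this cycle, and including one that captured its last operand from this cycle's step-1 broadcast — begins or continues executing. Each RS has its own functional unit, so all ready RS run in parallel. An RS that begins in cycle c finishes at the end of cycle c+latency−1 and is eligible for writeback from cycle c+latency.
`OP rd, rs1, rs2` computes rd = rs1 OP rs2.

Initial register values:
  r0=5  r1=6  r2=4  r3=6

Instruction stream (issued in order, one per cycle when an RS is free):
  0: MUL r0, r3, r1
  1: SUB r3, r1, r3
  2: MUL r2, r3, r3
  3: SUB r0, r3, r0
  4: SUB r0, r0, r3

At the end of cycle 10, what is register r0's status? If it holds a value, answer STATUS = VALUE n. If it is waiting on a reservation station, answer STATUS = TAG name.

cycle 1: issue MUL r0<-Mul1 // r0:Mul1,r1:6,r2:4,r3:6
cycle 2: issue SUB r3<-Add1 // r0:Mul1,r1:6,r2:4,r3:Add1
cycle 3: issue MUL r2<-Mul2 // r0:Mul1,r1:6,r2:Mul2,r3:Add1
cycle 4: issue SUB r0<-Add2 // r0:Add2,r1:6,r2:Mul2,r3:Add1
cycle 5: CDB Add1=0; issue SUB r0<-Add1 // r0:Add1,r1:6,r2:Mul2,r3:0
cycle 6: CDB Mul1=36 // r0:Add1,r1:6,r2:Mul2,r3:0
cycle 7: - // r0:Add1,r1:6,r2:Mul2,r3:0
cycle 8: - // r0:Add1,r1:6,r2:Mul2,r3:0
cycle 9: CDB Add2=-36 // r0:Add1,r1:6,r2:Mul2,r3:0
cycle 10: CDB Mul2=0 // r0:Add1,r1:6,r2:0,r3:0

STATUS = TAG Add1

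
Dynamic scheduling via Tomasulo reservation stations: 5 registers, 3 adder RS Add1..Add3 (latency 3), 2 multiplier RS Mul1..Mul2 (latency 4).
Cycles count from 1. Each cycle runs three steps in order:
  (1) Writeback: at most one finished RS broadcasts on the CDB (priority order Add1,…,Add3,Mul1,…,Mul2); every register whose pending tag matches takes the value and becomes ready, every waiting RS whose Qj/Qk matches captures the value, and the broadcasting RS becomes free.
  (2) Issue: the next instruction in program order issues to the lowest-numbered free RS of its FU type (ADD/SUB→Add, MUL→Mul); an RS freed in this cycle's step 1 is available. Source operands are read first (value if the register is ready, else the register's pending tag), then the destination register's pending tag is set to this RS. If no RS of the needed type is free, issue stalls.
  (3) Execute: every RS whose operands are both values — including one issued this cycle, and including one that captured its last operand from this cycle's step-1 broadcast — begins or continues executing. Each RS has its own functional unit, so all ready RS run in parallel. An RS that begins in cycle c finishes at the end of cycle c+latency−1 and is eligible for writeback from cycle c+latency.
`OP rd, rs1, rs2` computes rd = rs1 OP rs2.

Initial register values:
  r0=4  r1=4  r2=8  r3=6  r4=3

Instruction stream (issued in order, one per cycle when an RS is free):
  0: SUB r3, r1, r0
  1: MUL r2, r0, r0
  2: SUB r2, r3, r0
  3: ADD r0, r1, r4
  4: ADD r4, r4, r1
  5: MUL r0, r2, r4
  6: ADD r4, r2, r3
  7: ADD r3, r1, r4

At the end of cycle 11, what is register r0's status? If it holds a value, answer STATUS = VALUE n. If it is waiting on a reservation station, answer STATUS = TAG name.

  c1: issue SUB r3<-Add1  regs: r0:4,r1:4,r2:8,r3:Add1,r4:3
  c2: issue MUL r2<-Mul1  regs: r0:4,r1:4,r2:Mul1,r3:Add1,r4:3
  c3: issue SUB r2<-Add2  regs: r0:4,r1:4,r2:Add2,r3:Add1,r4:3
  c4: CDB Add1=0; issue ADD r0<-Add1  regs: r0:Add1,r1:4,r2:Add2,r3:0,r4:3
  c5: issue ADD r4<-Add3  regs: r0:Add1,r1:4,r2:Add2,r3:0,r4:Add3
  c6: CDB Mul1=16; issue MUL r0<-Mul1  regs: r0:Mul1,r1:4,r2:Add2,r3:0,r4:Add3
  c7: CDB Add1=7; issue ADD r4<-Add1  regs: r0:Mul1,r1:4,r2:Add2,r3:0,r4:Add1
  c8: CDB Add2=-4; issue ADD r3<-Add2  regs: r0:Mul1,r1:4,r2:-4,r3:Add2,r4:Add1
  c9: CDB Add3=7  regs: r0:Mul1,r1:4,r2:-4,r3:Add2,r4:Add1
  c10: -  regs: r0:Mul1,r1:4,r2:-4,r3:Add2,r4:Add1
  c11: CDB Add1=-4  regs: r0:Mul1,r1:4,r2:-4,r3:Add2,r4:-4

STATUS = TAG Mul1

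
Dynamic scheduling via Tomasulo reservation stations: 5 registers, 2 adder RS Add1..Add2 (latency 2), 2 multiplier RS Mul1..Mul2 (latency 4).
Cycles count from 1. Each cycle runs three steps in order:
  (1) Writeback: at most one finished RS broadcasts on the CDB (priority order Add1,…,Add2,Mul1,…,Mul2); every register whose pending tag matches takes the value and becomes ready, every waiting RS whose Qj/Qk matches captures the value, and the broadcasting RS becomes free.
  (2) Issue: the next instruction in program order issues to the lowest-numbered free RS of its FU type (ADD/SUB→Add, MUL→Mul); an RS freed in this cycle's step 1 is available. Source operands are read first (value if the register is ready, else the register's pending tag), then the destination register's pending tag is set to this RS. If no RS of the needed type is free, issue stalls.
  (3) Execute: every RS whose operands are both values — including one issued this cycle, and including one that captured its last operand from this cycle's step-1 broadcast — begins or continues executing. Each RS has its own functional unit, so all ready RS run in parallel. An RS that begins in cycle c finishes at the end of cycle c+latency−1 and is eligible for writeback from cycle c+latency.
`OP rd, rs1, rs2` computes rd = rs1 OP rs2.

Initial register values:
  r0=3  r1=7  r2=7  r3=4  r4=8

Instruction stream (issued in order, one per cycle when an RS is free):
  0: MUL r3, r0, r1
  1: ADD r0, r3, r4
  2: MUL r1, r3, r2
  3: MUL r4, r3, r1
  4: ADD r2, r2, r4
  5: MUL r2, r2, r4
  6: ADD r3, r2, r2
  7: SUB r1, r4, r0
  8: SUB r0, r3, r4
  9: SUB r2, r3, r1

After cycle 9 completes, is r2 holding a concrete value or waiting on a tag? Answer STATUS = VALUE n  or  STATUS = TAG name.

cycle 1: issue MUL r3<-Mul1 // r0:3,r1:7,r2:7,r3:Mul1,r4:8
cycle 2: issue ADD r0<-Add1 // r0:Add1,r1:7,r2:7,r3:Mul1,r4:8
cycle 3: issue MUL r1<-Mul2 // r0:Add1,r1:Mul2,r2:7,r3:Mul1,r4:8
cycle 4: stall // r0:Add1,r1:Mul2,r2:7,r3:Mul1,r4:8
cycle 5: CDB Mul1=21; issue MUL r4<-Mul1 // r0:Add1,r1:Mul2,r2:7,r3:21,r4:Mul1
cycle 6: issue ADD r2<-Add2 // r0:Add1,r1:Mul2,r2:Add2,r3:21,r4:Mul1
cycle 7: CDB Add1=29; stall // r0:29,r1:Mul2,r2:Add2,r3:21,r4:Mul1
cycle 8: stall // r0:29,r1:Mul2,r2:Add2,r3:21,r4:Mul1
cycle 9: CDB Mul2=147; issue MUL r2<-Mul2 // r0:29,r1:147,r2:Mul2,r3:21,r4:Mul1

STATUS = TAG Mul2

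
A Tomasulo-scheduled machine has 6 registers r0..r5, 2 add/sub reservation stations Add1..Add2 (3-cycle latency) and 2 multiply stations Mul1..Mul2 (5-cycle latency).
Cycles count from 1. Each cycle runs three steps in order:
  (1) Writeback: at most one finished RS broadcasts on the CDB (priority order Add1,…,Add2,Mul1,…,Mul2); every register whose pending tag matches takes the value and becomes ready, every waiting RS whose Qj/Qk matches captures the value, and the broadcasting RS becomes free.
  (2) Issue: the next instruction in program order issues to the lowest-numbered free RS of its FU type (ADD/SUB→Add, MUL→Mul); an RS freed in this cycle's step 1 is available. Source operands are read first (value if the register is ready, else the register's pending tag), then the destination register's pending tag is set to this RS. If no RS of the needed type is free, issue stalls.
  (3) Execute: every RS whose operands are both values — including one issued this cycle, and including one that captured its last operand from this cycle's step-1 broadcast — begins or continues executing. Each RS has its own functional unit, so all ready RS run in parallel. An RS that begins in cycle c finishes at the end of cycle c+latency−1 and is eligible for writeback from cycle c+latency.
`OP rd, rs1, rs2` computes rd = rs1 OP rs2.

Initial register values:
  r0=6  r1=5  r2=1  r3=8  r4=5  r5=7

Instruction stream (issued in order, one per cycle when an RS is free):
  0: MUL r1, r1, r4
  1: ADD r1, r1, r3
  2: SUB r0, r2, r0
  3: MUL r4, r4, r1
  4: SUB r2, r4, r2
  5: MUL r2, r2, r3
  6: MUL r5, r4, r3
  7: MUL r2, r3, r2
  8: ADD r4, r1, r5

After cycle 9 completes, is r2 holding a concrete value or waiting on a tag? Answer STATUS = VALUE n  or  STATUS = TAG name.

STATUS = TAG Mul1

  c1: issue MUL r1<-Mul1  regs: r0:6,r1:Mul1,r2:1,r3:8,r4:5,r5:7
  c2: issue ADD r1<-Add1  regs: r0:6,r1:Add1,r2:1,r3:8,r4:5,r5:7
  c3: issue SUB r0<-Add2  regs: r0:Add2,r1:Add1,r2:1,r3:8,r4:5,r5:7
  c4: issue MUL r4<-Mul2  regs: r0:Add2,r1:Add1,r2:1,r3:8,r4:Mul2,r5:7
  c5: stall  regs: r0:Add2,r1:Add1,r2:1,r3:8,r4:Mul2,r5:7
  c6: CDB Add2=-5; issue SUB r2<-Add2  regs: r0:-5,r1:Add1,r2:Add2,r3:8,r4:Mul2,r5:7
  c7: CDB Mul1=25; issue MUL r2<-Mul1  regs: r0:-5,r1:Add1,r2:Mul1,r3:8,r4:Mul2,r5:7
  c8: stall  regs: r0:-5,r1:Add1,r2:Mul1,r3:8,r4:Mul2,r5:7
  c9: stall  regs: r0:-5,r1:Add1,r2:Mul1,r3:8,r4:Mul2,r5:7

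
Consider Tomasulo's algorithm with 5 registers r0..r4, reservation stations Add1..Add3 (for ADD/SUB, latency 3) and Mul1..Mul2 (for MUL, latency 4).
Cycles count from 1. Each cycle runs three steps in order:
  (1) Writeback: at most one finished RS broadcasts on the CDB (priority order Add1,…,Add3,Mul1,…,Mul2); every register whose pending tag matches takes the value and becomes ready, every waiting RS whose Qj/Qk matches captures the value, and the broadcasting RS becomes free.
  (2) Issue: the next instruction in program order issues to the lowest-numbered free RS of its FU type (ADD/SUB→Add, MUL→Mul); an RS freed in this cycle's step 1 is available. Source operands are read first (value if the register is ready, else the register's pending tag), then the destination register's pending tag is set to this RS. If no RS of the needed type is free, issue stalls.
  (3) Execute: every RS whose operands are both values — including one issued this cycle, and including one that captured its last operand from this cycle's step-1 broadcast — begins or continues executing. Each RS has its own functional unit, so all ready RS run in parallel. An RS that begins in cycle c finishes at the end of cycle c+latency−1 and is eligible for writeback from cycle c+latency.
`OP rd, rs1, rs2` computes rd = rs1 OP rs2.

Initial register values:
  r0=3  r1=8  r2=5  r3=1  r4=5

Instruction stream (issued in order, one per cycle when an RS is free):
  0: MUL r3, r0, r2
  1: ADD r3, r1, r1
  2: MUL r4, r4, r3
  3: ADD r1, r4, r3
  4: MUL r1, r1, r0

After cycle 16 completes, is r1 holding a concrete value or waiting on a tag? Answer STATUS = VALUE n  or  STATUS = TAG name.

STATUS = VALUE 288

cycle 1: issue MUL r3<-Mul1 // r0:3,r1:8,r2:5,r3:Mul1,r4:5
cycle 2: issue ADD r3<-Add1 // r0:3,r1:8,r2:5,r3:Add1,r4:5
cycle 3: issue MUL r4<-Mul2 // r0:3,r1:8,r2:5,r3:Add1,r4:Mul2
cycle 4: issue ADD r1<-Add2 // r0:3,r1:Add2,r2:5,r3:Add1,r4:Mul2
cycle 5: CDB Add1=16; stall // r0:3,r1:Add2,r2:5,r3:16,r4:Mul2
cycle 6: CDB Mul1=15; issue MUL r1<-Mul1 // r0:3,r1:Mul1,r2:5,r3:16,r4:Mul2
cycle 7: - // r0:3,r1:Mul1,r2:5,r3:16,r4:Mul2
cycle 8: - // r0:3,r1:Mul1,r2:5,r3:16,r4:Mul2
cycle 9: CDB Mul2=80 // r0:3,r1:Mul1,r2:5,r3:16,r4:80
cycle 10: - // r0:3,r1:Mul1,r2:5,r3:16,r4:80
cycle 11: - // r0:3,r1:Mul1,r2:5,r3:16,r4:80
cycle 12: CDB Add2=96 // r0:3,r1:Mul1,r2:5,r3:16,r4:80
cycle 13: - // r0:3,r1:Mul1,r2:5,r3:16,r4:80
cycle 14: - // r0:3,r1:Mul1,r2:5,r3:16,r4:80
cycle 15: - // r0:3,r1:Mul1,r2:5,r3:16,r4:80
cycle 16: CDB Mul1=288 // r0:3,r1:288,r2:5,r3:16,r4:80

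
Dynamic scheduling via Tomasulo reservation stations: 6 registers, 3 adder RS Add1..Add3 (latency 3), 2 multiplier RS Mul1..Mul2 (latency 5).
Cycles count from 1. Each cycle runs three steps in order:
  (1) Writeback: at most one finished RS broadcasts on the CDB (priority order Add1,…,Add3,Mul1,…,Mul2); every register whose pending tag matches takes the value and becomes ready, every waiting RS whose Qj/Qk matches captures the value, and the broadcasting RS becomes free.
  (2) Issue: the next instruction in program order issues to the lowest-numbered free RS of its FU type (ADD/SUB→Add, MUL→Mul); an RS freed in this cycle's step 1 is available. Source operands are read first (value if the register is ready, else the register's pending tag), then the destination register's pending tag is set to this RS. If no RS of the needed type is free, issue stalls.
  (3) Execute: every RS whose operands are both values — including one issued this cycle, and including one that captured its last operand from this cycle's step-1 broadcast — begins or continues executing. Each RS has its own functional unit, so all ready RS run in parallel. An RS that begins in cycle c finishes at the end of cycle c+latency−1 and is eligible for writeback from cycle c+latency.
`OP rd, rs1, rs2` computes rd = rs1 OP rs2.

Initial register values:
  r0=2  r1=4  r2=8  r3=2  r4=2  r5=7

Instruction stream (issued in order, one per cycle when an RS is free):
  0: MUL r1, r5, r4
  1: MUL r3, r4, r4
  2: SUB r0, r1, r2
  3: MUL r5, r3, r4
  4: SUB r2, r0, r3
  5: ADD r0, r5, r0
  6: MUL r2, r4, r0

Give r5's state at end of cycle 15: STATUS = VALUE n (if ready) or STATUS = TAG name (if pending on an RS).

cycle 1: issue MUL r1<-Mul1 // r0:2,r1:Mul1,r2:8,r3:2,r4:2,r5:7
cycle 2: issue MUL r3<-Mul2 // r0:2,r1:Mul1,r2:8,r3:Mul2,r4:2,r5:7
cycle 3: issue SUB r0<-Add1 // r0:Add1,r1:Mul1,r2:8,r3:Mul2,r4:2,r5:7
cycle 4: stall // r0:Add1,r1:Mul1,r2:8,r3:Mul2,r4:2,r5:7
cycle 5: stall // r0:Add1,r1:Mul1,r2:8,r3:Mul2,r4:2,r5:7
cycle 6: CDB Mul1=14; issue MUL r5<-Mul1 // r0:Add1,r1:14,r2:8,r3:Mul2,r4:2,r5:Mul1
cycle 7: CDB Mul2=4; issue SUB r2<-Add2 // r0:Add1,r1:14,r2:Add2,r3:4,r4:2,r5:Mul1
cycle 8: issue ADD r0<-Add3 // r0:Add3,r1:14,r2:Add2,r3:4,r4:2,r5:Mul1
cycle 9: CDB Add1=6; issue MUL r2<-Mul2 // r0:Add3,r1:14,r2:Mul2,r3:4,r4:2,r5:Mul1
cycle 10: - // r0:Add3,r1:14,r2:Mul2,r3:4,r4:2,r5:Mul1
cycle 11: - // r0:Add3,r1:14,r2:Mul2,r3:4,r4:2,r5:Mul1
cycle 12: CDB Add2=2 // r0:Add3,r1:14,r2:Mul2,r3:4,r4:2,r5:Mul1
cycle 13: CDB Mul1=8 // r0:Add3,r1:14,r2:Mul2,r3:4,r4:2,r5:8
cycle 14: - // r0:Add3,r1:14,r2:Mul2,r3:4,r4:2,r5:8
cycle 15: - // r0:Add3,r1:14,r2:Mul2,r3:4,r4:2,r5:8

STATUS = VALUE 8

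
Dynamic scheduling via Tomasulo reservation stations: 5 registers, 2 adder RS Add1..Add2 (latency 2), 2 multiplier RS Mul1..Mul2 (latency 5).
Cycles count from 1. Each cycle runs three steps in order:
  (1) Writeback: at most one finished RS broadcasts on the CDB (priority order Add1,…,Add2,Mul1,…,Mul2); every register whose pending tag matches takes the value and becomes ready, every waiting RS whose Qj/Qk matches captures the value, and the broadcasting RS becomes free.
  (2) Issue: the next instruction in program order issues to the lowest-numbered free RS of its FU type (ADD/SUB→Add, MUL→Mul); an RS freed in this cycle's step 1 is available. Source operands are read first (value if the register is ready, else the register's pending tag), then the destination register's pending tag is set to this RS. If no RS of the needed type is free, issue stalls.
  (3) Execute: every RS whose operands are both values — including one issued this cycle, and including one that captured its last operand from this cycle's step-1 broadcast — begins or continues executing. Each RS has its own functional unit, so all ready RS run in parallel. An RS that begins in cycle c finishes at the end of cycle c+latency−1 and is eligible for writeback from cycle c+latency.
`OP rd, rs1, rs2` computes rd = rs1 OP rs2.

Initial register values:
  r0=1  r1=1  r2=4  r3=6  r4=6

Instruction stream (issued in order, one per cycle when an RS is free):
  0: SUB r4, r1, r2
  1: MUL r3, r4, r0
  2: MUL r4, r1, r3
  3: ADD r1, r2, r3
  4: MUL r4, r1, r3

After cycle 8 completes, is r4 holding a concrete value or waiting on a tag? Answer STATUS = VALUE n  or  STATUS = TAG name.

STATUS = TAG Mul1

c1: issue SUB r4<-Add1 | r0:1,r1:1,r2:4,r3:6,r4:Add1
c2: issue MUL r3<-Mul1 | r0:1,r1:1,r2:4,r3:Mul1,r4:Add1
c3: CDB Add1=-3; issue MUL r4<-Mul2 | r0:1,r1:1,r2:4,r3:Mul1,r4:Mul2
c4: issue ADD r1<-Add1 | r0:1,r1:Add1,r2:4,r3:Mul1,r4:Mul2
c5: stall | r0:1,r1:Add1,r2:4,r3:Mul1,r4:Mul2
c6: stall | r0:1,r1:Add1,r2:4,r3:Mul1,r4:Mul2
c7: stall | r0:1,r1:Add1,r2:4,r3:Mul1,r4:Mul2
c8: CDB Mul1=-3; issue MUL r4<-Mul1 | r0:1,r1:Add1,r2:4,r3:-3,r4:Mul1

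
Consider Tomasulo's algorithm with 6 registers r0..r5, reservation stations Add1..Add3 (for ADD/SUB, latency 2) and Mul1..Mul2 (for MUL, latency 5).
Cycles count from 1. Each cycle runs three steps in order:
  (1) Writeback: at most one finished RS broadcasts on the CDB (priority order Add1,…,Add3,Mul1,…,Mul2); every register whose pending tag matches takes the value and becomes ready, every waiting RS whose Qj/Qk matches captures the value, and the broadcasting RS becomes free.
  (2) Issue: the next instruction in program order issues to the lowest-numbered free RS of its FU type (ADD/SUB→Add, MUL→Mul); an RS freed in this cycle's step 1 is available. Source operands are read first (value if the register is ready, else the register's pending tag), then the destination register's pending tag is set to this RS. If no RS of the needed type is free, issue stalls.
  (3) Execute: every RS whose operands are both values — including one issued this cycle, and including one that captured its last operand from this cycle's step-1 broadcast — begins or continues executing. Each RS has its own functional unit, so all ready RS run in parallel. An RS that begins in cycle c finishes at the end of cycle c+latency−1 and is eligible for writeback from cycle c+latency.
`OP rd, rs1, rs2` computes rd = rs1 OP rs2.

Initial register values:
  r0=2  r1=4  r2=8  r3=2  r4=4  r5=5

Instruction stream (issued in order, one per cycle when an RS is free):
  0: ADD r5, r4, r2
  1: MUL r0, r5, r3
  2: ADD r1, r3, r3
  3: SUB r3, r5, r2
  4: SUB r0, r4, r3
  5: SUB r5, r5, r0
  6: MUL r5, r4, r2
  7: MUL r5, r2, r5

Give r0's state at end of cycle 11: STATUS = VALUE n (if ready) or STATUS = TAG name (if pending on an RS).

  c1: issue ADD r5<-Add1  regs: r0:2,r1:4,r2:8,r3:2,r4:4,r5:Add1
  c2: issue MUL r0<-Mul1  regs: r0:Mul1,r1:4,r2:8,r3:2,r4:4,r5:Add1
  c3: CDB Add1=12; issue ADD r1<-Add1  regs: r0:Mul1,r1:Add1,r2:8,r3:2,r4:4,r5:12
  c4: issue SUB r3<-Add2  regs: r0:Mul1,r1:Add1,r2:8,r3:Add2,r4:4,r5:12
  c5: CDB Add1=4; issue SUB r0<-Add1  regs: r0:Add1,r1:4,r2:8,r3:Add2,r4:4,r5:12
  c6: CDB Add2=4; issue SUB r5<-Add2  regs: r0:Add1,r1:4,r2:8,r3:4,r4:4,r5:Add2
  c7: issue MUL r5<-Mul2  regs: r0:Add1,r1:4,r2:8,r3:4,r4:4,r5:Mul2
  c8: CDB Add1=0; stall  regs: r0:0,r1:4,r2:8,r3:4,r4:4,r5:Mul2
  c9: CDB Mul1=24; issue MUL r5<-Mul1  regs: r0:0,r1:4,r2:8,r3:4,r4:4,r5:Mul1
  c10: CDB Add2=12  regs: r0:0,r1:4,r2:8,r3:4,r4:4,r5:Mul1
  c11: -  regs: r0:0,r1:4,r2:8,r3:4,r4:4,r5:Mul1

STATUS = VALUE 0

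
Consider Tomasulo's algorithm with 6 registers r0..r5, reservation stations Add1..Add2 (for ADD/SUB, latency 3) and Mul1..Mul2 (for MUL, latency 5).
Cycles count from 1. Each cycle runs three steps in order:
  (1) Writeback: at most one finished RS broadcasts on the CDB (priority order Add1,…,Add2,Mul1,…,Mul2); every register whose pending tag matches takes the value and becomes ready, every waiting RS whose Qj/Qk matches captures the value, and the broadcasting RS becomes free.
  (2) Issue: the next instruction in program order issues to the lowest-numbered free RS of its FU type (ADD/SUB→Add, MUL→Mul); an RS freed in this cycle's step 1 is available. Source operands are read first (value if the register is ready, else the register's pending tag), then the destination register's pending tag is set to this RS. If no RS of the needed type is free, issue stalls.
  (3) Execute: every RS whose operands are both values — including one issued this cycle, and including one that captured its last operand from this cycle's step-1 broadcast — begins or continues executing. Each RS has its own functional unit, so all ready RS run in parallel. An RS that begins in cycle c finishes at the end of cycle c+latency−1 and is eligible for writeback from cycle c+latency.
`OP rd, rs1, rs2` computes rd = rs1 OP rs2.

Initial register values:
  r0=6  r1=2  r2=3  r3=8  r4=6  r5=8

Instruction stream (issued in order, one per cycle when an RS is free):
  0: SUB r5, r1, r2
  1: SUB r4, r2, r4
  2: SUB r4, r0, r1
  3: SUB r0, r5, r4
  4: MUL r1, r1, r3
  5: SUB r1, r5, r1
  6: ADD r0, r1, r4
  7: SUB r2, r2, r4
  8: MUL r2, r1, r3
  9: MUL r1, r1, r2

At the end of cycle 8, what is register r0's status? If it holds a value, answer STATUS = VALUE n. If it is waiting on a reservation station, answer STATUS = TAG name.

STATUS = TAG Add2

cycle 1: issue SUB r5<-Add1 // r0:6,r1:2,r2:3,r3:8,r4:6,r5:Add1
cycle 2: issue SUB r4<-Add2 // r0:6,r1:2,r2:3,r3:8,r4:Add2,r5:Add1
cycle 3: stall // r0:6,r1:2,r2:3,r3:8,r4:Add2,r5:Add1
cycle 4: CDB Add1=-1; issue SUB r4<-Add1 // r0:6,r1:2,r2:3,r3:8,r4:Add1,r5:-1
cycle 5: CDB Add2=-3; issue SUB r0<-Add2 // r0:Add2,r1:2,r2:3,r3:8,r4:Add1,r5:-1
cycle 6: issue MUL r1<-Mul1 // r0:Add2,r1:Mul1,r2:3,r3:8,r4:Add1,r5:-1
cycle 7: CDB Add1=4; issue SUB r1<-Add1 // r0:Add2,r1:Add1,r2:3,r3:8,r4:4,r5:-1
cycle 8: stall // r0:Add2,r1:Add1,r2:3,r3:8,r4:4,r5:-1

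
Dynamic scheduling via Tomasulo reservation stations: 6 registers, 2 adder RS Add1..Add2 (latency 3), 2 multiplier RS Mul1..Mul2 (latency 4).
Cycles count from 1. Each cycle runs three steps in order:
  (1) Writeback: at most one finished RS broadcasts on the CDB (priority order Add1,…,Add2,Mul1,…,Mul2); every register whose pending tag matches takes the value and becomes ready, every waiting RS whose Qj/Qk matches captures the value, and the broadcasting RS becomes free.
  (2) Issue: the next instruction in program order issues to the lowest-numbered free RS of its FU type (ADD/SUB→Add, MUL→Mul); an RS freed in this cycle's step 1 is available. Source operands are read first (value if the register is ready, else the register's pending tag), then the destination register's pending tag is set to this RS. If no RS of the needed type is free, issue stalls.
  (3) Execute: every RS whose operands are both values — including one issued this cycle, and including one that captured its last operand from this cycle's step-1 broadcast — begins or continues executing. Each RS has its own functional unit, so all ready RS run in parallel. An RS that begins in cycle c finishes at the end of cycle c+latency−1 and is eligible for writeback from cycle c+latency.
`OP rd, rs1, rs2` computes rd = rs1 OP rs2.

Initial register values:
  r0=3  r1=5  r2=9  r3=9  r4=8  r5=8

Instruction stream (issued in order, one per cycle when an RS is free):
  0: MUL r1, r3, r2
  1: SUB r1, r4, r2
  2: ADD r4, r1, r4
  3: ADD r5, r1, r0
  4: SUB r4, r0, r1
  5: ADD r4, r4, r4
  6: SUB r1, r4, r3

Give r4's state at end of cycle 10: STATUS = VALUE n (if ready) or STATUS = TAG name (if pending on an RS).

STATUS = TAG Add2

  c1: issue MUL r1<-Mul1  regs: r0:3,r1:Mul1,r2:9,r3:9,r4:8,r5:8
  c2: issue SUB r1<-Add1  regs: r0:3,r1:Add1,r2:9,r3:9,r4:8,r5:8
  c3: issue ADD r4<-Add2  regs: r0:3,r1:Add1,r2:9,r3:9,r4:Add2,r5:8
  c4: stall  regs: r0:3,r1:Add1,r2:9,r3:9,r4:Add2,r5:8
  c5: CDB Add1=-1; issue ADD r5<-Add1  regs: r0:3,r1:-1,r2:9,r3:9,r4:Add2,r5:Add1
  c6: CDB Mul1=81; stall  regs: r0:3,r1:-1,r2:9,r3:9,r4:Add2,r5:Add1
  c7: stall  regs: r0:3,r1:-1,r2:9,r3:9,r4:Add2,r5:Add1
  c8: CDB Add1=2; issue SUB r4<-Add1  regs: r0:3,r1:-1,r2:9,r3:9,r4:Add1,r5:2
  c9: CDB Add2=7; issue ADD r4<-Add2  regs: r0:3,r1:-1,r2:9,r3:9,r4:Add2,r5:2
  c10: stall  regs: r0:3,r1:-1,r2:9,r3:9,r4:Add2,r5:2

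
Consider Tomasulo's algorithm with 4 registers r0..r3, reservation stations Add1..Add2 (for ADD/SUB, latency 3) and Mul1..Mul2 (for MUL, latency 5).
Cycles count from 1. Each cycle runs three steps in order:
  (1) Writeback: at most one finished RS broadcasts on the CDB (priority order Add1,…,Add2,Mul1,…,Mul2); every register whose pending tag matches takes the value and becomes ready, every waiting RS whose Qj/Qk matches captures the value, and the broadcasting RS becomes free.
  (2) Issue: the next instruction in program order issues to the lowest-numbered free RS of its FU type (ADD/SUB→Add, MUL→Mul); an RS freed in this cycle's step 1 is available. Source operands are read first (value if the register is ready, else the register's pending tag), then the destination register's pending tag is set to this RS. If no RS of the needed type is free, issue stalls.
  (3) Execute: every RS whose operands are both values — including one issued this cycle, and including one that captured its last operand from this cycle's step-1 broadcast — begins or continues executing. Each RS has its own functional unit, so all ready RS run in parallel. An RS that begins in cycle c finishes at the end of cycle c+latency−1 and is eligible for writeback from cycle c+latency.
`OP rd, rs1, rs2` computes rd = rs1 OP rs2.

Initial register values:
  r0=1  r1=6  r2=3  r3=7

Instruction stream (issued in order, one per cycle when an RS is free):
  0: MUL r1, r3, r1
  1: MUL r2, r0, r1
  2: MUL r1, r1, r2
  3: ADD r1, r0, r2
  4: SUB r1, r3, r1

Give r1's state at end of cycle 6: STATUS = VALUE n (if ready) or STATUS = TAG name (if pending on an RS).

cycle 1: issue MUL r1<-Mul1 // r0:1,r1:Mul1,r2:3,r3:7
cycle 2: issue MUL r2<-Mul2 // r0:1,r1:Mul1,r2:Mul2,r3:7
cycle 3: stall // r0:1,r1:Mul1,r2:Mul2,r3:7
cycle 4: stall // r0:1,r1:Mul1,r2:Mul2,r3:7
cycle 5: stall // r0:1,r1:Mul1,r2:Mul2,r3:7
cycle 6: CDB Mul1=42; issue MUL r1<-Mul1 // r0:1,r1:Mul1,r2:Mul2,r3:7

STATUS = TAG Mul1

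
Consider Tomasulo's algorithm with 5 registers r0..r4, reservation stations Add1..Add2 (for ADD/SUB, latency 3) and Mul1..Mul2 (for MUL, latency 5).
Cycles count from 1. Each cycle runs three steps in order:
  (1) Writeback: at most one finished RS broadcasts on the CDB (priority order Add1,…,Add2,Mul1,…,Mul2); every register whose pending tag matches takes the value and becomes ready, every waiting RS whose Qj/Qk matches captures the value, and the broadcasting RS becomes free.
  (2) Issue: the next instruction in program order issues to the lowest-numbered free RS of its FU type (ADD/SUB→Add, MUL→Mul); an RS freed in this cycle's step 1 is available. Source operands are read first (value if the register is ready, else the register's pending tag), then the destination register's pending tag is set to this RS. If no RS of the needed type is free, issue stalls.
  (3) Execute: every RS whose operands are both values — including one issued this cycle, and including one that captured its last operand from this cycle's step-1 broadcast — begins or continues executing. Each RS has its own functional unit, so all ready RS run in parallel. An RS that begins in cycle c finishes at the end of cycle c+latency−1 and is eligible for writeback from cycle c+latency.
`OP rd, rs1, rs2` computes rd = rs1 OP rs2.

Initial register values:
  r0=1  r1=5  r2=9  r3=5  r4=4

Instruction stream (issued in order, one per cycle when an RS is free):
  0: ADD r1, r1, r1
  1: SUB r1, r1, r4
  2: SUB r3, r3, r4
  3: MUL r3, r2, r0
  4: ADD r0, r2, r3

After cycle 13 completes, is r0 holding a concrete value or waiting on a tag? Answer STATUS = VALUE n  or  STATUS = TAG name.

STATUS = VALUE 18

  c1: issue ADD r1<-Add1  regs: r0:1,r1:Add1,r2:9,r3:5,r4:4
  c2: issue SUB r1<-Add2  regs: r0:1,r1:Add2,r2:9,r3:5,r4:4
  c3: stall  regs: r0:1,r1:Add2,r2:9,r3:5,r4:4
  c4: CDB Add1=10; issue SUB r3<-Add1  regs: r0:1,r1:Add2,r2:9,r3:Add1,r4:4
  c5: issue MUL r3<-Mul1  regs: r0:1,r1:Add2,r2:9,r3:Mul1,r4:4
  c6: stall  regs: r0:1,r1:Add2,r2:9,r3:Mul1,r4:4
  c7: CDB Add1=1; issue ADD r0<-Add1  regs: r0:Add1,r1:Add2,r2:9,r3:Mul1,r4:4
  c8: CDB Add2=6  regs: r0:Add1,r1:6,r2:9,r3:Mul1,r4:4
  c9: -  regs: r0:Add1,r1:6,r2:9,r3:Mul1,r4:4
  c10: CDB Mul1=9  regs: r0:Add1,r1:6,r2:9,r3:9,r4:4
  c11: -  regs: r0:Add1,r1:6,r2:9,r3:9,r4:4
  c12: -  regs: r0:Add1,r1:6,r2:9,r3:9,r4:4
  c13: CDB Add1=18  regs: r0:18,r1:6,r2:9,r3:9,r4:4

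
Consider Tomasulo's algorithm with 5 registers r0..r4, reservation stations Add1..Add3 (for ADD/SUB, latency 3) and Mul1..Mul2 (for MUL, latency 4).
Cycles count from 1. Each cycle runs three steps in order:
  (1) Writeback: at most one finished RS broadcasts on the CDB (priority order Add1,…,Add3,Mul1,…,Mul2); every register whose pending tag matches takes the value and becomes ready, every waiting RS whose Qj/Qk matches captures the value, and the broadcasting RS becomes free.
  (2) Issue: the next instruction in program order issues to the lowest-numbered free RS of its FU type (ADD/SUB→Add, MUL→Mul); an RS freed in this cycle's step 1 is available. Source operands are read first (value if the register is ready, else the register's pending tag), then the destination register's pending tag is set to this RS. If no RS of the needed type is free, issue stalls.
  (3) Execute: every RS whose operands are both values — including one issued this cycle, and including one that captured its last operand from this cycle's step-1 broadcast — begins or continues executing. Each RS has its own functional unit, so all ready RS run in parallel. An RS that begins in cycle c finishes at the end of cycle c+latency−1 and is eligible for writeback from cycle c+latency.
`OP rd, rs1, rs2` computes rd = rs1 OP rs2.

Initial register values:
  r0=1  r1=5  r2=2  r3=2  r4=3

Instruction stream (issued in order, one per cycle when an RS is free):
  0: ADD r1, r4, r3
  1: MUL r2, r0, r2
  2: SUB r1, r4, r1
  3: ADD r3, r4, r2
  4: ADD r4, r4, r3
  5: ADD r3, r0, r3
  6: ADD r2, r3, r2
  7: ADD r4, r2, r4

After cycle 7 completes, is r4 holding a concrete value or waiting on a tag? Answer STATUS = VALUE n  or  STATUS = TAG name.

c1: issue ADD r1<-Add1 | r0:1,r1:Add1,r2:2,r3:2,r4:3
c2: issue MUL r2<-Mul1 | r0:1,r1:Add1,r2:Mul1,r3:2,r4:3
c3: issue SUB r1<-Add2 | r0:1,r1:Add2,r2:Mul1,r3:2,r4:3
c4: CDB Add1=5; issue ADD r3<-Add1 | r0:1,r1:Add2,r2:Mul1,r3:Add1,r4:3
c5: issue ADD r4<-Add3 | r0:1,r1:Add2,r2:Mul1,r3:Add1,r4:Add3
c6: CDB Mul1=2; stall | r0:1,r1:Add2,r2:2,r3:Add1,r4:Add3
c7: CDB Add2=-2; issue ADD r3<-Add2 | r0:1,r1:-2,r2:2,r3:Add2,r4:Add3

STATUS = TAG Add3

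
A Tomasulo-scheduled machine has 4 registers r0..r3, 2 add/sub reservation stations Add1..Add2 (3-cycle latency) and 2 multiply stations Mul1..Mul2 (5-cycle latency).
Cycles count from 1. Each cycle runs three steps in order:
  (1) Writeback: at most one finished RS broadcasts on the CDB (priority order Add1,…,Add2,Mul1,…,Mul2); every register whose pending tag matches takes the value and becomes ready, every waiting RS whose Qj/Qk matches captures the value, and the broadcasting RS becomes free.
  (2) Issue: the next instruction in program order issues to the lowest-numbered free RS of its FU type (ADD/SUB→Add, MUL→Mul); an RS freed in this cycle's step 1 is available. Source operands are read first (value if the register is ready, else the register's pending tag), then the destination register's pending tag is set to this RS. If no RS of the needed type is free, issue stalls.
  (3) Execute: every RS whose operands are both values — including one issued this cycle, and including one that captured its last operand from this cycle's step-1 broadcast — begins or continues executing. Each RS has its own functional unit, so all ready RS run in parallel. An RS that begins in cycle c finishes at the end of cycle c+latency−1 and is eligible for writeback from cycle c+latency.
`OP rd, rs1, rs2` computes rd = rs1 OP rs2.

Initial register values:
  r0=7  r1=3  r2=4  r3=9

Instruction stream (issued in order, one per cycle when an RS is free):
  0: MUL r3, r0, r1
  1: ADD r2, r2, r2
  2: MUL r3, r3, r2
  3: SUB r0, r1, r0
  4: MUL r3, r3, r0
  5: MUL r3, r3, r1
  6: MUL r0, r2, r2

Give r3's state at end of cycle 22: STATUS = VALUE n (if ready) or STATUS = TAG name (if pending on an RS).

STATUS = VALUE -2016

  c1: issue MUL r3<-Mul1  regs: r0:7,r1:3,r2:4,r3:Mul1
  c2: issue ADD r2<-Add1  regs: r0:7,r1:3,r2:Add1,r3:Mul1
  c3: issue MUL r3<-Mul2  regs: r0:7,r1:3,r2:Add1,r3:Mul2
  c4: issue SUB r0<-Add2  regs: r0:Add2,r1:3,r2:Add1,r3:Mul2
  c5: CDB Add1=8; stall  regs: r0:Add2,r1:3,r2:8,r3:Mul2
  c6: CDB Mul1=21; issue MUL r3<-Mul1  regs: r0:Add2,r1:3,r2:8,r3:Mul1
  c7: CDB Add2=-4; stall  regs: r0:-4,r1:3,r2:8,r3:Mul1
  c8: stall  regs: r0:-4,r1:3,r2:8,r3:Mul1
  c9: stall  regs: r0:-4,r1:3,r2:8,r3:Mul1
  c10: stall  regs: r0:-4,r1:3,r2:8,r3:Mul1
  c11: CDB Mul2=168; issue MUL r3<-Mul2  regs: r0:-4,r1:3,r2:8,r3:Mul2
  c12: stall  regs: r0:-4,r1:3,r2:8,r3:Mul2
  c13: stall  regs: r0:-4,r1:3,r2:8,r3:Mul2
  c14: stall  regs: r0:-4,r1:3,r2:8,r3:Mul2
  c15: stall  regs: r0:-4,r1:3,r2:8,r3:Mul2
  c16: CDB Mul1=-672; issue MUL r0<-Mul1  regs: r0:Mul1,r1:3,r2:8,r3:Mul2
  c17: -  regs: r0:Mul1,r1:3,r2:8,r3:Mul2
  c18: -  regs: r0:Mul1,r1:3,r2:8,r3:Mul2
  c19: -  regs: r0:Mul1,r1:3,r2:8,r3:Mul2
  c20: -  regs: r0:Mul1,r1:3,r2:8,r3:Mul2
  c21: CDB Mul1=64  regs: r0:64,r1:3,r2:8,r3:Mul2
  c22: CDB Mul2=-2016  regs: r0:64,r1:3,r2:8,r3:-2016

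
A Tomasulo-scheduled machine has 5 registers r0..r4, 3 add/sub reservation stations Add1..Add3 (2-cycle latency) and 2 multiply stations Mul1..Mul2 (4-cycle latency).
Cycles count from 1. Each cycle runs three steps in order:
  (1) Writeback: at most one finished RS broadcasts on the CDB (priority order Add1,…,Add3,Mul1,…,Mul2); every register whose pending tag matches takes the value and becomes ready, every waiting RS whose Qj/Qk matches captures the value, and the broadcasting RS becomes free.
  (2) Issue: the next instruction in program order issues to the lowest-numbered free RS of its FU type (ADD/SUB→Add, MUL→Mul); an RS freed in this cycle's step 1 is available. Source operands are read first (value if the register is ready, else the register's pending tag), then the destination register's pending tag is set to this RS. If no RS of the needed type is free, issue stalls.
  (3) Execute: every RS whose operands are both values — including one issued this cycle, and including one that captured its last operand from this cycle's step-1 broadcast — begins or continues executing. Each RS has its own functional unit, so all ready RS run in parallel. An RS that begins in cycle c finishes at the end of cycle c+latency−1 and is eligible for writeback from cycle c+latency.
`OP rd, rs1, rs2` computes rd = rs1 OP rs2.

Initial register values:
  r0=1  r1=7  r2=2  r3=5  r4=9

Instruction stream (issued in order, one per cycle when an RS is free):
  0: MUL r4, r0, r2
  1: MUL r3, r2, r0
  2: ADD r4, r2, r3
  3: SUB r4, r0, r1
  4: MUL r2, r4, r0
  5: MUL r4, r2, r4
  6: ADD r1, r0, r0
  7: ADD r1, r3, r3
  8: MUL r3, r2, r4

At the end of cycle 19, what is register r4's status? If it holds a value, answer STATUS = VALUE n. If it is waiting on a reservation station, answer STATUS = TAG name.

cycle 1: issue MUL r4<-Mul1 // r0:1,r1:7,r2:2,r3:5,r4:Mul1
cycle 2: issue MUL r3<-Mul2 // r0:1,r1:7,r2:2,r3:Mul2,r4:Mul1
cycle 3: issue ADD r4<-Add1 // r0:1,r1:7,r2:2,r3:Mul2,r4:Add1
cycle 4: issue SUB r4<-Add2 // r0:1,r1:7,r2:2,r3:Mul2,r4:Add2
cycle 5: CDB Mul1=2; issue MUL r2<-Mul1 // r0:1,r1:7,r2:Mul1,r3:Mul2,r4:Add2
cycle 6: CDB Add2=-6; stall // r0:1,r1:7,r2:Mul1,r3:Mul2,r4:-6
cycle 7: CDB Mul2=2; issue MUL r4<-Mul2 // r0:1,r1:7,r2:Mul1,r3:2,r4:Mul2
cycle 8: issue ADD r1<-Add2 // r0:1,r1:Add2,r2:Mul1,r3:2,r4:Mul2
cycle 9: CDB Add1=4; issue ADD r1<-Add1 // r0:1,r1:Add1,r2:Mul1,r3:2,r4:Mul2
cycle 10: CDB Add2=2; stall // r0:1,r1:Add1,r2:Mul1,r3:2,r4:Mul2
cycle 11: CDB Add1=4; stall // r0:1,r1:4,r2:Mul1,r3:2,r4:Mul2
cycle 12: CDB Mul1=-6; issue MUL r3<-Mul1 // r0:1,r1:4,r2:-6,r3:Mul1,r4:Mul2
cycle 13: - // r0:1,r1:4,r2:-6,r3:Mul1,r4:Mul2
cycle 14: - // r0:1,r1:4,r2:-6,r3:Mul1,r4:Mul2
cycle 15: - // r0:1,r1:4,r2:-6,r3:Mul1,r4:Mul2
cycle 16: CDB Mul2=36 // r0:1,r1:4,r2:-6,r3:Mul1,r4:36
cycle 17: - // r0:1,r1:4,r2:-6,r3:Mul1,r4:36
cycle 18: - // r0:1,r1:4,r2:-6,r3:Mul1,r4:36
cycle 19: - // r0:1,r1:4,r2:-6,r3:Mul1,r4:36

STATUS = VALUE 36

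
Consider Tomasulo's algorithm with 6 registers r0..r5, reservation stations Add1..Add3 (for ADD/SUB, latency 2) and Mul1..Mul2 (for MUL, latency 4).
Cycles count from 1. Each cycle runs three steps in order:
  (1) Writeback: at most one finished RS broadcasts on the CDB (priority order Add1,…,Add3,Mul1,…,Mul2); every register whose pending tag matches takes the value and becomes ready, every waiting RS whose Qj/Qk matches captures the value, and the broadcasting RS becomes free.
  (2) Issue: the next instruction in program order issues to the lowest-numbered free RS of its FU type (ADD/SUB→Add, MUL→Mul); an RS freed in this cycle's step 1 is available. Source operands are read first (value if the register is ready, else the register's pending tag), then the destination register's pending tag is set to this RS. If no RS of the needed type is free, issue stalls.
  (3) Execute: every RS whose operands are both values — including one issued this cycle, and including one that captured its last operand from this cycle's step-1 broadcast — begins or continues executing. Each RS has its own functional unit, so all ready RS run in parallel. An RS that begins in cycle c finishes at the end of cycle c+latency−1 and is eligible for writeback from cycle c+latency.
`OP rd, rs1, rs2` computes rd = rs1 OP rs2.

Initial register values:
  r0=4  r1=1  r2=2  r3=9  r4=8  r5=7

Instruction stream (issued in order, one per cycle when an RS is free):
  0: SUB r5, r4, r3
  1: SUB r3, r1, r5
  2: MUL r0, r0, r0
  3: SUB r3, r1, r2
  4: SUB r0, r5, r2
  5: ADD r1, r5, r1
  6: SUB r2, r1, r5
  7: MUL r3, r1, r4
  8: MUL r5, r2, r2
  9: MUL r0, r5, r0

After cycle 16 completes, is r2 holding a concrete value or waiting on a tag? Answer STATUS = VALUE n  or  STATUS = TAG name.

STATUS = VALUE 1

cycle 1: issue SUB r5<-Add1 // r0:4,r1:1,r2:2,r3:9,r4:8,r5:Add1
cycle 2: issue SUB r3<-Add2 // r0:4,r1:1,r2:2,r3:Add2,r4:8,r5:Add1
cycle 3: CDB Add1=-1; issue MUL r0<-Mul1 // r0:Mul1,r1:1,r2:2,r3:Add2,r4:8,r5:-1
cycle 4: issue SUB r3<-Add1 // r0:Mul1,r1:1,r2:2,r3:Add1,r4:8,r5:-1
cycle 5: CDB Add2=2; issue SUB r0<-Add2 // r0:Add2,r1:1,r2:2,r3:Add1,r4:8,r5:-1
cycle 6: CDB Add1=-1; issue ADD r1<-Add1 // r0:Add2,r1:Add1,r2:2,r3:-1,r4:8,r5:-1
cycle 7: CDB Add2=-3; issue SUB r2<-Add2 // r0:-3,r1:Add1,r2:Add2,r3:-1,r4:8,r5:-1
cycle 8: CDB Add1=0; issue MUL r3<-Mul2 // r0:-3,r1:0,r2:Add2,r3:Mul2,r4:8,r5:-1
cycle 9: CDB Mul1=16; issue MUL r5<-Mul1 // r0:-3,r1:0,r2:Add2,r3:Mul2,r4:8,r5:Mul1
cycle 10: CDB Add2=1; stall // r0:-3,r1:0,r2:1,r3:Mul2,r4:8,r5:Mul1
cycle 11: stall // r0:-3,r1:0,r2:1,r3:Mul2,r4:8,r5:Mul1
cycle 12: CDB Mul2=0; issue MUL r0<-Mul2 // r0:Mul2,r1:0,r2:1,r3:0,r4:8,r5:Mul1
cycle 13: - // r0:Mul2,r1:0,r2:1,r3:0,r4:8,r5:Mul1
cycle 14: CDB Mul1=1 // r0:Mul2,r1:0,r2:1,r3:0,r4:8,r5:1
cycle 15: - // r0:Mul2,r1:0,r2:1,r3:0,r4:8,r5:1
cycle 16: - // r0:Mul2,r1:0,r2:1,r3:0,r4:8,r5:1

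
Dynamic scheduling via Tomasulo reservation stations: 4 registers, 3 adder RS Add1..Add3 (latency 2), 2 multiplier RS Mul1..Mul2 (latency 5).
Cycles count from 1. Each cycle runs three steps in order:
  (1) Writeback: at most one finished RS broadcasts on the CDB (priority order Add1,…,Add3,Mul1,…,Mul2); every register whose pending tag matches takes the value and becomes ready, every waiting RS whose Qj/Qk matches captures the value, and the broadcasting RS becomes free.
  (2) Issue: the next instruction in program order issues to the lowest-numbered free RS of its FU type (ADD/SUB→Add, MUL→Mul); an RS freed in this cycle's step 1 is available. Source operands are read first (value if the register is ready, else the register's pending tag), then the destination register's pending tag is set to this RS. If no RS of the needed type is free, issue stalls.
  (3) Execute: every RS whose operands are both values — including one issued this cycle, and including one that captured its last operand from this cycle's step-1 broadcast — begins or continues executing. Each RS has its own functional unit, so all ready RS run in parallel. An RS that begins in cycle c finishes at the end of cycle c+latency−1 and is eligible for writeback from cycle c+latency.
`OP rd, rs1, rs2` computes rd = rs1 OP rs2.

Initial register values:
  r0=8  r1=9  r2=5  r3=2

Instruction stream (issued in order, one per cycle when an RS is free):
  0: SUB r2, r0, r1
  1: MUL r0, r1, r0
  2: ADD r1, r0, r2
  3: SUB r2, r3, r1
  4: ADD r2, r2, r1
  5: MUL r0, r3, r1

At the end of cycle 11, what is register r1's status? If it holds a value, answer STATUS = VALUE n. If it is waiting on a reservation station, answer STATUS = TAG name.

STATUS = VALUE 71

cycle 1: issue SUB r2<-Add1 // r0:8,r1:9,r2:Add1,r3:2
cycle 2: issue MUL r0<-Mul1 // r0:Mul1,r1:9,r2:Add1,r3:2
cycle 3: CDB Add1=-1; issue ADD r1<-Add1 // r0:Mul1,r1:Add1,r2:-1,r3:2
cycle 4: issue SUB r2<-Add2 // r0:Mul1,r1:Add1,r2:Add2,r3:2
cycle 5: issue ADD r2<-Add3 // r0:Mul1,r1:Add1,r2:Add3,r3:2
cycle 6: issue MUL r0<-Mul2 // r0:Mul2,r1:Add1,r2:Add3,r3:2
cycle 7: CDB Mul1=72 // r0:Mul2,r1:Add1,r2:Add3,r3:2
cycle 8: - // r0:Mul2,r1:Add1,r2:Add3,r3:2
cycle 9: CDB Add1=71 // r0:Mul2,r1:71,r2:Add3,r3:2
cycle 10: - // r0:Mul2,r1:71,r2:Add3,r3:2
cycle 11: CDB Add2=-69 // r0:Mul2,r1:71,r2:Add3,r3:2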